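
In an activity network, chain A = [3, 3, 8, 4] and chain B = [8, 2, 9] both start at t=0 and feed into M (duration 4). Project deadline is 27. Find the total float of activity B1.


Forward pass: ES(B1) = sum of predecessors on chain B = 0
EF = ES + duration = 0 + 8 = 8
Backward pass: LF(M) = deadline = 27; LS(M) = 27 - 4 = 23
LF(B1) = LS(M) - sum(successors on chain B) = 23 - 11 = 12
LS = LF - duration = 12 - 8 = 4
Total float = LS - ES = 4 - 0 = 4

4


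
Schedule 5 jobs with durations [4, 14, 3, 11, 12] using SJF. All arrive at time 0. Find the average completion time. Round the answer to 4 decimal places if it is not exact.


SJF order (ascending): [3, 4, 11, 12, 14]
Completion times:
  Job 1: burst=3, C=3
  Job 2: burst=4, C=7
  Job 3: burst=11, C=18
  Job 4: burst=12, C=30
  Job 5: burst=14, C=44
Average completion = 102/5 = 20.4

20.4


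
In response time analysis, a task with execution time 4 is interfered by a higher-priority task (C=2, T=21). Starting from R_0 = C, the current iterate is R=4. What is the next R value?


R_next = C + ceil(R_prev / T_hp) * C_hp
ceil(4 / 21) = ceil(0.1905) = 1
Interference = 1 * 2 = 2
R_next = 4 + 2 = 6

6


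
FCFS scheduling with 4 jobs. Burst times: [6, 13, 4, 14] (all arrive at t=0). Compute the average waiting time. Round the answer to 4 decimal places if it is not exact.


FCFS order (as given): [6, 13, 4, 14]
Waiting times:
  Job 1: wait = 0
  Job 2: wait = 6
  Job 3: wait = 19
  Job 4: wait = 23
Sum of waiting times = 48
Average waiting time = 48/4 = 12.0

12.0


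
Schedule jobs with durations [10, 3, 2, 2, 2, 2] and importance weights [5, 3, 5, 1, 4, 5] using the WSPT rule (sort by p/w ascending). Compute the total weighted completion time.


Compute p/w ratios and sort ascending (WSPT): [(2, 5), (2, 5), (2, 4), (3, 3), (10, 5), (2, 1)]
Compute weighted completion times:
  Job (p=2,w=5): C=2, w*C=5*2=10
  Job (p=2,w=5): C=4, w*C=5*4=20
  Job (p=2,w=4): C=6, w*C=4*6=24
  Job (p=3,w=3): C=9, w*C=3*9=27
  Job (p=10,w=5): C=19, w*C=5*19=95
  Job (p=2,w=1): C=21, w*C=1*21=21
Total weighted completion time = 197

197


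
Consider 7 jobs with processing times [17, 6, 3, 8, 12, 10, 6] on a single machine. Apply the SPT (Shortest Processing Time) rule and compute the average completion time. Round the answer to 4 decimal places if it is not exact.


Sort jobs by processing time (SPT order): [3, 6, 6, 8, 10, 12, 17]
Compute completion times sequentially:
  Job 1: processing = 3, completes at 3
  Job 2: processing = 6, completes at 9
  Job 3: processing = 6, completes at 15
  Job 4: processing = 8, completes at 23
  Job 5: processing = 10, completes at 33
  Job 6: processing = 12, completes at 45
  Job 7: processing = 17, completes at 62
Sum of completion times = 190
Average completion time = 190/7 = 27.1429

27.1429


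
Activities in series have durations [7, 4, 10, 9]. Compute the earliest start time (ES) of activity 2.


Activity 2 starts after activities 1 through 1 complete.
Predecessor durations: [7]
ES = 7 = 7

7


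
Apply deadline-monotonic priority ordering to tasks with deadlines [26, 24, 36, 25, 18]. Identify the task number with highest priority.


Sort tasks by relative deadline (ascending):
  Task 5: deadline = 18
  Task 2: deadline = 24
  Task 4: deadline = 25
  Task 1: deadline = 26
  Task 3: deadline = 36
Priority order (highest first): [5, 2, 4, 1, 3]
Highest priority task = 5

5


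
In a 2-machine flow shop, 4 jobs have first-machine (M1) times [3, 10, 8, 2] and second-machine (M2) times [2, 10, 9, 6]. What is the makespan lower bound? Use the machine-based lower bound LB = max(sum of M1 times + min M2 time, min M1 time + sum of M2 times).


LB1 = sum(M1 times) + min(M2 times) = 23 + 2 = 25
LB2 = min(M1 times) + sum(M2 times) = 2 + 27 = 29
Lower bound = max(LB1, LB2) = max(25, 29) = 29

29


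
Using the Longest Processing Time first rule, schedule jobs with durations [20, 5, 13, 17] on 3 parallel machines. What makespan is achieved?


Sort jobs in decreasing order (LPT): [20, 17, 13, 5]
Assign each job to the least loaded machine:
  Machine 1: jobs [20], load = 20
  Machine 2: jobs [17], load = 17
  Machine 3: jobs [13, 5], load = 18
Makespan = max load = 20

20


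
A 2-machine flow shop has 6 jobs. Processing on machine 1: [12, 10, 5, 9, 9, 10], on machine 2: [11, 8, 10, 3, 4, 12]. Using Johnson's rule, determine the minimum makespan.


Apply Johnson's rule:
  Group 1 (a <= b): [(3, 5, 10), (6, 10, 12)]
  Group 2 (a > b): [(1, 12, 11), (2, 10, 8), (5, 9, 4), (4, 9, 3)]
Optimal job order: [3, 6, 1, 2, 5, 4]
Schedule:
  Job 3: M1 done at 5, M2 done at 15
  Job 6: M1 done at 15, M2 done at 27
  Job 1: M1 done at 27, M2 done at 38
  Job 2: M1 done at 37, M2 done at 46
  Job 5: M1 done at 46, M2 done at 50
  Job 4: M1 done at 55, M2 done at 58
Makespan = 58

58


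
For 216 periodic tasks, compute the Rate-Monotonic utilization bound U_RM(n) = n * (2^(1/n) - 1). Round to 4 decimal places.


Compute 2^(1/216) = 1.0032141691
Subtract 1: 1.0032141691 - 1 = 0.0032141691
Multiply by n: 216 * 0.0032141691 = 0.6942605256
Round to 4 dp: 0.6943

0.6943


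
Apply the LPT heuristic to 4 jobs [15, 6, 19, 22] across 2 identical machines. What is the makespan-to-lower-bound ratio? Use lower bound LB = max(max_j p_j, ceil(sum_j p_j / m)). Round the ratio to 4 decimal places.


LPT order: [22, 19, 15, 6]
Machine loads after assignment: [28, 34]
LPT makespan = 34
Lower bound = max(max_job, ceil(total/2)) = max(22, 31) = 31
Ratio = 34 / 31 = 1.0968

1.0968


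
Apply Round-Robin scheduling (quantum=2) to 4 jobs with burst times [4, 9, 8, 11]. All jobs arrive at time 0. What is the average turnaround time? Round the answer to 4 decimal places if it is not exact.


Time quantum = 2
Execution trace:
  J1 runs 2 units, time = 2
  J2 runs 2 units, time = 4
  J3 runs 2 units, time = 6
  J4 runs 2 units, time = 8
  J1 runs 2 units, time = 10
  J2 runs 2 units, time = 12
  J3 runs 2 units, time = 14
  J4 runs 2 units, time = 16
  J2 runs 2 units, time = 18
  J3 runs 2 units, time = 20
  J4 runs 2 units, time = 22
  J2 runs 2 units, time = 24
  J3 runs 2 units, time = 26
  J4 runs 2 units, time = 28
  J2 runs 1 units, time = 29
  J4 runs 2 units, time = 31
  J4 runs 1 units, time = 32
Finish times: [10, 29, 26, 32]
Average turnaround = 97/4 = 24.25

24.25


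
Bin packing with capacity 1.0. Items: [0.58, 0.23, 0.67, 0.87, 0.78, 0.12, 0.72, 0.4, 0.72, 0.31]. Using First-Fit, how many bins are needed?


Place items sequentially using First-Fit:
  Item 0.58 -> new Bin 1
  Item 0.23 -> Bin 1 (now 0.81)
  Item 0.67 -> new Bin 2
  Item 0.87 -> new Bin 3
  Item 0.78 -> new Bin 4
  Item 0.12 -> Bin 1 (now 0.93)
  Item 0.72 -> new Bin 5
  Item 0.4 -> new Bin 6
  Item 0.72 -> new Bin 7
  Item 0.31 -> Bin 2 (now 0.98)
Total bins used = 7

7


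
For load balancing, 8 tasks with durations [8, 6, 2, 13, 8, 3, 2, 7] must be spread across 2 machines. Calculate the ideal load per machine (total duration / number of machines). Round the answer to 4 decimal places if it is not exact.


Total processing time = 8 + 6 + 2 + 13 + 8 + 3 + 2 + 7 = 49
Number of machines = 2
Ideal balanced load = 49 / 2 = 24.5

24.5


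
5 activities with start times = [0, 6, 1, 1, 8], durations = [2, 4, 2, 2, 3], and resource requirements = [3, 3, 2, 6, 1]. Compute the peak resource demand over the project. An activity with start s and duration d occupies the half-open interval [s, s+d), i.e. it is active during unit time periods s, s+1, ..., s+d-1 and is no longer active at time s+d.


Each activity i is active on [start_i, start_i + duration_i).
Compute total resource usage per time slot:
  t=0: active resources = [3], total = 3
  t=1: active resources = [3, 2, 6], total = 11
  t=2: active resources = [2, 6], total = 8
  t=3: active resources = [], total = 0
  t=4: active resources = [], total = 0
  t=5: active resources = [], total = 0
  t=6: active resources = [3], total = 3
  t=7: active resources = [3], total = 3
  t=8: active resources = [3, 1], total = 4
  t=9: active resources = [3, 1], total = 4
  t=10: active resources = [1], total = 1
Peak resource demand = 11

11


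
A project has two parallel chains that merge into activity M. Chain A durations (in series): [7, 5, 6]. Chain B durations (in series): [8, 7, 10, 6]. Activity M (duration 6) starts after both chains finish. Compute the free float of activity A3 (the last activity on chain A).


ES(A3) = sum of predecessors on chain A = 12
EF(A3) = ES + duration = 12 + 6 = 18
Successor of A3 is M. ES(M) = max(sum(A), sum(B)) = max(18, 31) = 31
Free float = ES(successor) - EF(current) = 31 - 18 = 13

13


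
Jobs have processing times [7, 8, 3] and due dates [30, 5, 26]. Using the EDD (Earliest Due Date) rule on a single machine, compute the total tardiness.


Sort by due date (EDD order): [(8, 5), (3, 26), (7, 30)]
Compute completion times and tardiness:
  Job 1: p=8, d=5, C=8, tardiness=max(0,8-5)=3
  Job 2: p=3, d=26, C=11, tardiness=max(0,11-26)=0
  Job 3: p=7, d=30, C=18, tardiness=max(0,18-30)=0
Total tardiness = 3

3


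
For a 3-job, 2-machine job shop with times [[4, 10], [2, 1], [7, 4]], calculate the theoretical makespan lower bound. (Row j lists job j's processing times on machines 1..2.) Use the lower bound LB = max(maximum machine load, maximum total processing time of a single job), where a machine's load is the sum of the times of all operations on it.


Machine loads:
  Machine 1: 4 + 2 + 7 = 13
  Machine 2: 10 + 1 + 4 = 15
Max machine load = 15
Job totals:
  Job 1: 14
  Job 2: 3
  Job 3: 11
Max job total = 14
Lower bound = max(15, 14) = 15

15


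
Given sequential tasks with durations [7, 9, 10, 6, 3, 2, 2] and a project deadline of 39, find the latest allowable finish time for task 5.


LF(activity 5) = deadline - sum of successor durations
Successors: activities 6 through 7 with durations [2, 2]
Sum of successor durations = 4
LF = 39 - 4 = 35

35


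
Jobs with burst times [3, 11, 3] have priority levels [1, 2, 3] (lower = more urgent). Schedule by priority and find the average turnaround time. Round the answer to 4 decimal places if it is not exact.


Sort by priority (ascending = highest first):
Order: [(1, 3), (2, 11), (3, 3)]
Completion times:
  Priority 1, burst=3, C=3
  Priority 2, burst=11, C=14
  Priority 3, burst=3, C=17
Average turnaround = 34/3 = 11.3333

11.3333


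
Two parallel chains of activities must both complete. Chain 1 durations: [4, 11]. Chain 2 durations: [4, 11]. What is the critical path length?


Path A total = 4 + 11 = 15
Path B total = 4 + 11 = 15
Critical path = longest path = max(15, 15) = 15

15


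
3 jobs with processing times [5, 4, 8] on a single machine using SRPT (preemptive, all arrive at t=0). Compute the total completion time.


Since all jobs arrive at t=0, SRPT equals SPT ordering.
SPT order: [4, 5, 8]
Completion times:
  Job 1: p=4, C=4
  Job 2: p=5, C=9
  Job 3: p=8, C=17
Total completion time = 4 + 9 + 17 = 30

30


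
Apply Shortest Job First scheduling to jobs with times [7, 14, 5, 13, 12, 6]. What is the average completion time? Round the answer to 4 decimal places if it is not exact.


SJF order (ascending): [5, 6, 7, 12, 13, 14]
Completion times:
  Job 1: burst=5, C=5
  Job 2: burst=6, C=11
  Job 3: burst=7, C=18
  Job 4: burst=12, C=30
  Job 5: burst=13, C=43
  Job 6: burst=14, C=57
Average completion = 164/6 = 27.3333

27.3333


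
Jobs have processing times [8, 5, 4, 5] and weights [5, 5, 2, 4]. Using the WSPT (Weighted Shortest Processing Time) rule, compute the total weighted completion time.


Compute p/w ratios and sort ascending (WSPT): [(5, 5), (5, 4), (8, 5), (4, 2)]
Compute weighted completion times:
  Job (p=5,w=5): C=5, w*C=5*5=25
  Job (p=5,w=4): C=10, w*C=4*10=40
  Job (p=8,w=5): C=18, w*C=5*18=90
  Job (p=4,w=2): C=22, w*C=2*22=44
Total weighted completion time = 199

199


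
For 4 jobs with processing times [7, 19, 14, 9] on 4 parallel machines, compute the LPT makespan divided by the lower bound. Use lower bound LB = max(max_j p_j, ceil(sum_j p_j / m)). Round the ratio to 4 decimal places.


LPT order: [19, 14, 9, 7]
Machine loads after assignment: [19, 14, 9, 7]
LPT makespan = 19
Lower bound = max(max_job, ceil(total/4)) = max(19, 13) = 19
Ratio = 19 / 19 = 1.0

1.0


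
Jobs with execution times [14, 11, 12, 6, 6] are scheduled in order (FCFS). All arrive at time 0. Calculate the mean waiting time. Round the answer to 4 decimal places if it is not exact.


FCFS order (as given): [14, 11, 12, 6, 6]
Waiting times:
  Job 1: wait = 0
  Job 2: wait = 14
  Job 3: wait = 25
  Job 4: wait = 37
  Job 5: wait = 43
Sum of waiting times = 119
Average waiting time = 119/5 = 23.8

23.8


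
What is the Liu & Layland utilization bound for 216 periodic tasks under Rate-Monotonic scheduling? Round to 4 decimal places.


Compute 2^(1/216) = 1.0032141691
Subtract 1: 1.0032141691 - 1 = 0.0032141691
Multiply by n: 216 * 0.0032141691 = 0.6942605256
Round to 4 dp: 0.6943

0.6943


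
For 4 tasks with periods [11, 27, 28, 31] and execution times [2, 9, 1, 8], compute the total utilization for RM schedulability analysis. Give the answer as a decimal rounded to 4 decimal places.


Compute individual utilizations (exact fractions):
  Task 1: C/T = 2/11 (approx. 0.1818)
  Task 2: C/T = 9/27 = 1/3 (approx. 0.3333)
  Task 3: C/T = 1/28 (approx. 0.0357)
  Task 4: C/T = 8/31 (approx. 0.2581)
Total utilization U = 2/11 + 1/3 + 1/28 + 8/31 = 23171/28644
Rounded to 4 decimal places: U = 0.8089
RM (Liu & Layland) bound for 4 tasks = 0.756828; compare with U = 23171/28644 (approx. 0.808930)
bound < U <= 1, so the RM sufficient condition is not met (inconclusive; an exact test such as response-time analysis is needed).

0.8089


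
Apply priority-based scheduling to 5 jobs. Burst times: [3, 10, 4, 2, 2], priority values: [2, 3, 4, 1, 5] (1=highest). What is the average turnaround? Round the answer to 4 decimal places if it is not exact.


Sort by priority (ascending = highest first):
Order: [(1, 2), (2, 3), (3, 10), (4, 4), (5, 2)]
Completion times:
  Priority 1, burst=2, C=2
  Priority 2, burst=3, C=5
  Priority 3, burst=10, C=15
  Priority 4, burst=4, C=19
  Priority 5, burst=2, C=21
Average turnaround = 62/5 = 12.4

12.4


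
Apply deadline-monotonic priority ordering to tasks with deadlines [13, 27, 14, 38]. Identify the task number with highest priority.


Sort tasks by relative deadline (ascending):
  Task 1: deadline = 13
  Task 3: deadline = 14
  Task 2: deadline = 27
  Task 4: deadline = 38
Priority order (highest first): [1, 3, 2, 4]
Highest priority task = 1

1


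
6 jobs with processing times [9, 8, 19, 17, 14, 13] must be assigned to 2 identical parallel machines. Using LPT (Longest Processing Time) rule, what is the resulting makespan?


Sort jobs in decreasing order (LPT): [19, 17, 14, 13, 9, 8]
Assign each job to the least loaded machine:
  Machine 1: jobs [19, 13, 8], load = 40
  Machine 2: jobs [17, 14, 9], load = 40
Makespan = max load = 40

40


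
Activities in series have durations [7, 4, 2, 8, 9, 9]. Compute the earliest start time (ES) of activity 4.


Activity 4 starts after activities 1 through 3 complete.
Predecessor durations: [7, 4, 2]
ES = 7 + 4 + 2 = 13

13


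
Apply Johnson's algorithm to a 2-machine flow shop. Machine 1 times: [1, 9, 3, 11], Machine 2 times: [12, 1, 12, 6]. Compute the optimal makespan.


Apply Johnson's rule:
  Group 1 (a <= b): [(1, 1, 12), (3, 3, 12)]
  Group 2 (a > b): [(4, 11, 6), (2, 9, 1)]
Optimal job order: [1, 3, 4, 2]
Schedule:
  Job 1: M1 done at 1, M2 done at 13
  Job 3: M1 done at 4, M2 done at 25
  Job 4: M1 done at 15, M2 done at 31
  Job 2: M1 done at 24, M2 done at 32
Makespan = 32

32


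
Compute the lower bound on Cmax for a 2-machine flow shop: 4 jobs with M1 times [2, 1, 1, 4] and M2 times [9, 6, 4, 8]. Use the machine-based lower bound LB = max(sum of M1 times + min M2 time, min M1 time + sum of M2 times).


LB1 = sum(M1 times) + min(M2 times) = 8 + 4 = 12
LB2 = min(M1 times) + sum(M2 times) = 1 + 27 = 28
Lower bound = max(LB1, LB2) = max(12, 28) = 28

28


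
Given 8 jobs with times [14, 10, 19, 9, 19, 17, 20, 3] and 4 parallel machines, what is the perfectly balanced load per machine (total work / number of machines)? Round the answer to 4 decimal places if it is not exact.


Total processing time = 14 + 10 + 19 + 9 + 19 + 17 + 20 + 3 = 111
Number of machines = 4
Ideal balanced load = 111 / 4 = 27.75

27.75


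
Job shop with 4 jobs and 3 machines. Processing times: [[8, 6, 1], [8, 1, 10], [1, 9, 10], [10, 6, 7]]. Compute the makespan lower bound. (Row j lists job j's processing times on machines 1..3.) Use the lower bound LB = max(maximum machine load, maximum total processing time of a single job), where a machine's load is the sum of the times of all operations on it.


Machine loads:
  Machine 1: 8 + 8 + 1 + 10 = 27
  Machine 2: 6 + 1 + 9 + 6 = 22
  Machine 3: 1 + 10 + 10 + 7 = 28
Max machine load = 28
Job totals:
  Job 1: 15
  Job 2: 19
  Job 3: 20
  Job 4: 23
Max job total = 23
Lower bound = max(28, 23) = 28

28


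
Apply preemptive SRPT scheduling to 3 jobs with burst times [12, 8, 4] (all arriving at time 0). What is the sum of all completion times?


Since all jobs arrive at t=0, SRPT equals SPT ordering.
SPT order: [4, 8, 12]
Completion times:
  Job 1: p=4, C=4
  Job 2: p=8, C=12
  Job 3: p=12, C=24
Total completion time = 4 + 12 + 24 = 40

40


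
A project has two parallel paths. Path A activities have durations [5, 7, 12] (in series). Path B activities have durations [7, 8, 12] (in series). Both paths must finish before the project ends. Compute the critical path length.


Path A total = 5 + 7 + 12 = 24
Path B total = 7 + 8 + 12 = 27
Critical path = longest path = max(24, 27) = 27

27


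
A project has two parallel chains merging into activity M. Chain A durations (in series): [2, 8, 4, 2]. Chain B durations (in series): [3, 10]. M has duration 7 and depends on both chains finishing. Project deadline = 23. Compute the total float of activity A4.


Forward pass: ES(A4) = sum of predecessors on chain A = 14
EF = ES + duration = 14 + 2 = 16
Backward pass: LF(M) = deadline = 23; LS(M) = 23 - 7 = 16
LF(A4) = LS(M) - sum(successors on chain A) = 16 - 0 = 16
LS = LF - duration = 16 - 2 = 14
Total float = LS - ES = 14 - 14 = 0

0


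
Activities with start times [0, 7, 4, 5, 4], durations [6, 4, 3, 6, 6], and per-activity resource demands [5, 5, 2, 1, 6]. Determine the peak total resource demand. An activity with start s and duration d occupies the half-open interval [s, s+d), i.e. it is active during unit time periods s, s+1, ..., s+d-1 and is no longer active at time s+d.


Each activity i is active on [start_i, start_i + duration_i).
Compute total resource usage per time slot:
  t=0: active resources = [5], total = 5
  t=1: active resources = [5], total = 5
  t=2: active resources = [5], total = 5
  t=3: active resources = [5], total = 5
  t=4: active resources = [5, 2, 6], total = 13
  t=5: active resources = [5, 2, 1, 6], total = 14
  t=6: active resources = [2, 1, 6], total = 9
  t=7: active resources = [5, 1, 6], total = 12
  t=8: active resources = [5, 1, 6], total = 12
  t=9: active resources = [5, 1, 6], total = 12
  t=10: active resources = [5, 1], total = 6
Peak resource demand = 14

14


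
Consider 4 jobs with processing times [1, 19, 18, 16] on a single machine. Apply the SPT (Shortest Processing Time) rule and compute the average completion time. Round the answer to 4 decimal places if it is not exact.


Sort jobs by processing time (SPT order): [1, 16, 18, 19]
Compute completion times sequentially:
  Job 1: processing = 1, completes at 1
  Job 2: processing = 16, completes at 17
  Job 3: processing = 18, completes at 35
  Job 4: processing = 19, completes at 54
Sum of completion times = 107
Average completion time = 107/4 = 26.75

26.75


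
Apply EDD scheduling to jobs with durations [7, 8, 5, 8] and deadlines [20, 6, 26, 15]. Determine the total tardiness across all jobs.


Sort by due date (EDD order): [(8, 6), (8, 15), (7, 20), (5, 26)]
Compute completion times and tardiness:
  Job 1: p=8, d=6, C=8, tardiness=max(0,8-6)=2
  Job 2: p=8, d=15, C=16, tardiness=max(0,16-15)=1
  Job 3: p=7, d=20, C=23, tardiness=max(0,23-20)=3
  Job 4: p=5, d=26, C=28, tardiness=max(0,28-26)=2
Total tardiness = 8

8


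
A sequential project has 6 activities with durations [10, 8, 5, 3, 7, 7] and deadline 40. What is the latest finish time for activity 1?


LF(activity 1) = deadline - sum of successor durations
Successors: activities 2 through 6 with durations [8, 5, 3, 7, 7]
Sum of successor durations = 30
LF = 40 - 30 = 10

10


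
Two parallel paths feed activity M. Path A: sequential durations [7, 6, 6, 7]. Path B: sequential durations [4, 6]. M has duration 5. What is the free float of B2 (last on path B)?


ES(B2) = sum of predecessors on chain B = 4
EF(B2) = ES + duration = 4 + 6 = 10
Successor of B2 is M. ES(M) = max(sum(A), sum(B)) = max(26, 10) = 26
Free float = ES(successor) - EF(current) = 26 - 10 = 16

16


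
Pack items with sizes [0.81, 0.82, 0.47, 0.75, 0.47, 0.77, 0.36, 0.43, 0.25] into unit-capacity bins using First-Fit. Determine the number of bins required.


Place items sequentially using First-Fit:
  Item 0.81 -> new Bin 1
  Item 0.82 -> new Bin 2
  Item 0.47 -> new Bin 3
  Item 0.75 -> new Bin 4
  Item 0.47 -> Bin 3 (now 0.94)
  Item 0.77 -> new Bin 5
  Item 0.36 -> new Bin 6
  Item 0.43 -> Bin 6 (now 0.79)
  Item 0.25 -> Bin 4 (now 1.0)
Total bins used = 6

6


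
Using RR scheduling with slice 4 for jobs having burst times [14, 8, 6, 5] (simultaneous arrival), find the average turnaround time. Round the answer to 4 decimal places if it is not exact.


Time quantum = 4
Execution trace:
  J1 runs 4 units, time = 4
  J2 runs 4 units, time = 8
  J3 runs 4 units, time = 12
  J4 runs 4 units, time = 16
  J1 runs 4 units, time = 20
  J2 runs 4 units, time = 24
  J3 runs 2 units, time = 26
  J4 runs 1 units, time = 27
  J1 runs 4 units, time = 31
  J1 runs 2 units, time = 33
Finish times: [33, 24, 26, 27]
Average turnaround = 110/4 = 27.5

27.5


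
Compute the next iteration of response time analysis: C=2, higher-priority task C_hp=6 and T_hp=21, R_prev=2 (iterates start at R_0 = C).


R_next = C + ceil(R_prev / T_hp) * C_hp
ceil(2 / 21) = ceil(0.0952) = 1
Interference = 1 * 6 = 6
R_next = 2 + 6 = 8

8


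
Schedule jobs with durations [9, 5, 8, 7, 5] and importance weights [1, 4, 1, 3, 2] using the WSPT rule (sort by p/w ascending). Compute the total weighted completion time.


Compute p/w ratios and sort ascending (WSPT): [(5, 4), (7, 3), (5, 2), (8, 1), (9, 1)]
Compute weighted completion times:
  Job (p=5,w=4): C=5, w*C=4*5=20
  Job (p=7,w=3): C=12, w*C=3*12=36
  Job (p=5,w=2): C=17, w*C=2*17=34
  Job (p=8,w=1): C=25, w*C=1*25=25
  Job (p=9,w=1): C=34, w*C=1*34=34
Total weighted completion time = 149

149


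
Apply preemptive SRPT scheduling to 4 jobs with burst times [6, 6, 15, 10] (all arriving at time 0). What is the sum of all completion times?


Since all jobs arrive at t=0, SRPT equals SPT ordering.
SPT order: [6, 6, 10, 15]
Completion times:
  Job 1: p=6, C=6
  Job 2: p=6, C=12
  Job 3: p=10, C=22
  Job 4: p=15, C=37
Total completion time = 6 + 12 + 22 + 37 = 77

77


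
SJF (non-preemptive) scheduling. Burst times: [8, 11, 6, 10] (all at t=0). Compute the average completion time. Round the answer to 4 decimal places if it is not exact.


SJF order (ascending): [6, 8, 10, 11]
Completion times:
  Job 1: burst=6, C=6
  Job 2: burst=8, C=14
  Job 3: burst=10, C=24
  Job 4: burst=11, C=35
Average completion = 79/4 = 19.75

19.75


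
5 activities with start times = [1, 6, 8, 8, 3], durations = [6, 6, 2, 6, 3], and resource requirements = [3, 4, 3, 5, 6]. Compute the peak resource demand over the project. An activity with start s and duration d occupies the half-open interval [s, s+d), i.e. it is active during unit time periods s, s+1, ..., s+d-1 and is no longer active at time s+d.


Each activity i is active on [start_i, start_i + duration_i).
Compute total resource usage per time slot:
  t=0: active resources = [], total = 0
  t=1: active resources = [3], total = 3
  t=2: active resources = [3], total = 3
  t=3: active resources = [3, 6], total = 9
  t=4: active resources = [3, 6], total = 9
  t=5: active resources = [3, 6], total = 9
  t=6: active resources = [3, 4], total = 7
  t=7: active resources = [4], total = 4
  t=8: active resources = [4, 3, 5], total = 12
  t=9: active resources = [4, 3, 5], total = 12
  t=10: active resources = [4, 5], total = 9
  t=11: active resources = [4, 5], total = 9
  t=12: active resources = [5], total = 5
  t=13: active resources = [5], total = 5
Peak resource demand = 12

12


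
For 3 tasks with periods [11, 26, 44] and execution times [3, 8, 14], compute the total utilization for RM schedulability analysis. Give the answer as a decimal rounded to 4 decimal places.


Compute individual utilizations (exact fractions):
  Task 1: C/T = 3/11 (approx. 0.2727)
  Task 2: C/T = 8/26 = 4/13 (approx. 0.3077)
  Task 3: C/T = 14/44 = 7/22 (approx. 0.3182)
Total utilization U = 3/11 + 4/13 + 7/22 = 257/286
Rounded to 4 decimal places: U = 0.8986
RM (Liu & Layland) bound for 3 tasks = 0.779763; compare with U = 257/286 (approx. 0.898601)
bound < U <= 1, so the RM sufficient condition is not met (inconclusive; an exact test such as response-time analysis is needed).

0.8986


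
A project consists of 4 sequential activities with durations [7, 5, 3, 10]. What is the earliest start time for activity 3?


Activity 3 starts after activities 1 through 2 complete.
Predecessor durations: [7, 5]
ES = 7 + 5 = 12

12


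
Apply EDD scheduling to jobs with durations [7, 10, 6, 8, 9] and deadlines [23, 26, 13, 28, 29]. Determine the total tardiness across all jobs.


Sort by due date (EDD order): [(6, 13), (7, 23), (10, 26), (8, 28), (9, 29)]
Compute completion times and tardiness:
  Job 1: p=6, d=13, C=6, tardiness=max(0,6-13)=0
  Job 2: p=7, d=23, C=13, tardiness=max(0,13-23)=0
  Job 3: p=10, d=26, C=23, tardiness=max(0,23-26)=0
  Job 4: p=8, d=28, C=31, tardiness=max(0,31-28)=3
  Job 5: p=9, d=29, C=40, tardiness=max(0,40-29)=11
Total tardiness = 14

14


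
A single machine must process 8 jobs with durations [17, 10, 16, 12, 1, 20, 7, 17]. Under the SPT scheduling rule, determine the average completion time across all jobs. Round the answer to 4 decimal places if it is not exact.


Sort jobs by processing time (SPT order): [1, 7, 10, 12, 16, 17, 17, 20]
Compute completion times sequentially:
  Job 1: processing = 1, completes at 1
  Job 2: processing = 7, completes at 8
  Job 3: processing = 10, completes at 18
  Job 4: processing = 12, completes at 30
  Job 5: processing = 16, completes at 46
  Job 6: processing = 17, completes at 63
  Job 7: processing = 17, completes at 80
  Job 8: processing = 20, completes at 100
Sum of completion times = 346
Average completion time = 346/8 = 43.25

43.25


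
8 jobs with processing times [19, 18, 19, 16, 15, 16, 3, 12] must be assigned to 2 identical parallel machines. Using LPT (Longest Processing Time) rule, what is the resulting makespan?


Sort jobs in decreasing order (LPT): [19, 19, 18, 16, 16, 15, 12, 3]
Assign each job to the least loaded machine:
  Machine 1: jobs [19, 18, 15, 3], load = 55
  Machine 2: jobs [19, 16, 16, 12], load = 63
Makespan = max load = 63

63


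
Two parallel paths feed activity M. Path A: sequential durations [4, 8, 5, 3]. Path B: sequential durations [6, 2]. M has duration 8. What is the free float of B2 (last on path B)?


ES(B2) = sum of predecessors on chain B = 6
EF(B2) = ES + duration = 6 + 2 = 8
Successor of B2 is M. ES(M) = max(sum(A), sum(B)) = max(20, 8) = 20
Free float = ES(successor) - EF(current) = 20 - 8 = 12

12


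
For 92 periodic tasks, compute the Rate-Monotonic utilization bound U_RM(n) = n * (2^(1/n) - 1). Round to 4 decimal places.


Compute 2^(1/92) = 1.0075626620
Subtract 1: 1.0075626620 - 1 = 0.0075626620
Multiply by n: 92 * 0.0075626620 = 0.6957649040
Round to 4 dp: 0.6958

0.6958


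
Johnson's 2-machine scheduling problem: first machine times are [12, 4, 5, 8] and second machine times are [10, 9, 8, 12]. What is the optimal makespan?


Apply Johnson's rule:
  Group 1 (a <= b): [(2, 4, 9), (3, 5, 8), (4, 8, 12)]
  Group 2 (a > b): [(1, 12, 10)]
Optimal job order: [2, 3, 4, 1]
Schedule:
  Job 2: M1 done at 4, M2 done at 13
  Job 3: M1 done at 9, M2 done at 21
  Job 4: M1 done at 17, M2 done at 33
  Job 1: M1 done at 29, M2 done at 43
Makespan = 43

43


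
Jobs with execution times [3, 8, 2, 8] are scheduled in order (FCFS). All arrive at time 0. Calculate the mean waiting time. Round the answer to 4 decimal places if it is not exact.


FCFS order (as given): [3, 8, 2, 8]
Waiting times:
  Job 1: wait = 0
  Job 2: wait = 3
  Job 3: wait = 11
  Job 4: wait = 13
Sum of waiting times = 27
Average waiting time = 27/4 = 6.75

6.75


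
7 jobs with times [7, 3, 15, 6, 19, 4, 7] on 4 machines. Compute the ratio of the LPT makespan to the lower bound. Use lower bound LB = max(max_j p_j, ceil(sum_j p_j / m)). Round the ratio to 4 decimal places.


LPT order: [19, 15, 7, 7, 6, 4, 3]
Machine loads after assignment: [19, 15, 13, 14]
LPT makespan = 19
Lower bound = max(max_job, ceil(total/4)) = max(19, 16) = 19
Ratio = 19 / 19 = 1.0

1.0


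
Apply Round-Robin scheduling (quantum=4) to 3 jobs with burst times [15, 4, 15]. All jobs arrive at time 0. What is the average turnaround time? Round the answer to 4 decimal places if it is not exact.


Time quantum = 4
Execution trace:
  J1 runs 4 units, time = 4
  J2 runs 4 units, time = 8
  J3 runs 4 units, time = 12
  J1 runs 4 units, time = 16
  J3 runs 4 units, time = 20
  J1 runs 4 units, time = 24
  J3 runs 4 units, time = 28
  J1 runs 3 units, time = 31
  J3 runs 3 units, time = 34
Finish times: [31, 8, 34]
Average turnaround = 73/3 = 24.3333

24.3333


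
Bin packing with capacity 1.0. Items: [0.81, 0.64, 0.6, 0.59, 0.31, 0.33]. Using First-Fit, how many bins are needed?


Place items sequentially using First-Fit:
  Item 0.81 -> new Bin 1
  Item 0.64 -> new Bin 2
  Item 0.6 -> new Bin 3
  Item 0.59 -> new Bin 4
  Item 0.31 -> Bin 2 (now 0.95)
  Item 0.33 -> Bin 3 (now 0.93)
Total bins used = 4

4


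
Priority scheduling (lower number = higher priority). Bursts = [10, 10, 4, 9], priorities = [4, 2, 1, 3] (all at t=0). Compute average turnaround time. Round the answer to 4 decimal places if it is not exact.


Sort by priority (ascending = highest first):
Order: [(1, 4), (2, 10), (3, 9), (4, 10)]
Completion times:
  Priority 1, burst=4, C=4
  Priority 2, burst=10, C=14
  Priority 3, burst=9, C=23
  Priority 4, burst=10, C=33
Average turnaround = 74/4 = 18.5

18.5


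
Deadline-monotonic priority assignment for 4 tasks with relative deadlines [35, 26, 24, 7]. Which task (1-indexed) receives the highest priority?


Sort tasks by relative deadline (ascending):
  Task 4: deadline = 7
  Task 3: deadline = 24
  Task 2: deadline = 26
  Task 1: deadline = 35
Priority order (highest first): [4, 3, 2, 1]
Highest priority task = 4

4


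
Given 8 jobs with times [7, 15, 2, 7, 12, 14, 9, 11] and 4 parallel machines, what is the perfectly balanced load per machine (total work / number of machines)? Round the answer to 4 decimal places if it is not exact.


Total processing time = 7 + 15 + 2 + 7 + 12 + 14 + 9 + 11 = 77
Number of machines = 4
Ideal balanced load = 77 / 4 = 19.25

19.25


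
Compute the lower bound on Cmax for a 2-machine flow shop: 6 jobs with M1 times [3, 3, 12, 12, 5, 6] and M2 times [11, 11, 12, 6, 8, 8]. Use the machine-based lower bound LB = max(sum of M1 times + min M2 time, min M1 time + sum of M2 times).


LB1 = sum(M1 times) + min(M2 times) = 41 + 6 = 47
LB2 = min(M1 times) + sum(M2 times) = 3 + 56 = 59
Lower bound = max(LB1, LB2) = max(47, 59) = 59

59


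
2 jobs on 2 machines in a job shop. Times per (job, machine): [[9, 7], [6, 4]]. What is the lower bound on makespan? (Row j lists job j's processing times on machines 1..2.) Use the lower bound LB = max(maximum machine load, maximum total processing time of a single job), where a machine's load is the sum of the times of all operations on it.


Machine loads:
  Machine 1: 9 + 6 = 15
  Machine 2: 7 + 4 = 11
Max machine load = 15
Job totals:
  Job 1: 16
  Job 2: 10
Max job total = 16
Lower bound = max(15, 16) = 16

16


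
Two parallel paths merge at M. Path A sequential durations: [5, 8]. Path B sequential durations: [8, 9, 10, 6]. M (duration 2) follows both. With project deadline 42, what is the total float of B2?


Forward pass: ES(B2) = sum of predecessors on chain B = 8
EF = ES + duration = 8 + 9 = 17
Backward pass: LF(M) = deadline = 42; LS(M) = 42 - 2 = 40
LF(B2) = LS(M) - sum(successors on chain B) = 40 - 16 = 24
LS = LF - duration = 24 - 9 = 15
Total float = LS - ES = 15 - 8 = 7

7


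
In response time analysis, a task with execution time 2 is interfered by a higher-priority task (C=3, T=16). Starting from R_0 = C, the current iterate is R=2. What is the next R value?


R_next = C + ceil(R_prev / T_hp) * C_hp
ceil(2 / 16) = ceil(0.125) = 1
Interference = 1 * 3 = 3
R_next = 2 + 3 = 5

5


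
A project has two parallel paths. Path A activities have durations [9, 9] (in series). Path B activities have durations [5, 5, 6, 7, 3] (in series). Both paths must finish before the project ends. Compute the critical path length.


Path A total = 9 + 9 = 18
Path B total = 5 + 5 + 6 + 7 + 3 = 26
Critical path = longest path = max(18, 26) = 26

26


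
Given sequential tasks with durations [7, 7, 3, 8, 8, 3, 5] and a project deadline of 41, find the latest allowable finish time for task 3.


LF(activity 3) = deadline - sum of successor durations
Successors: activities 4 through 7 with durations [8, 8, 3, 5]
Sum of successor durations = 24
LF = 41 - 24 = 17

17


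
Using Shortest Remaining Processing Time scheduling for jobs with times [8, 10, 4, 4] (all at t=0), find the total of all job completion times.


Since all jobs arrive at t=0, SRPT equals SPT ordering.
SPT order: [4, 4, 8, 10]
Completion times:
  Job 1: p=4, C=4
  Job 2: p=4, C=8
  Job 3: p=8, C=16
  Job 4: p=10, C=26
Total completion time = 4 + 8 + 16 + 26 = 54

54


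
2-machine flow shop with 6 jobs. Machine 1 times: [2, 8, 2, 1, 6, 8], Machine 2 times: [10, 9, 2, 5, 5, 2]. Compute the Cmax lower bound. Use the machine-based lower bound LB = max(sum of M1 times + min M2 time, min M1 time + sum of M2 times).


LB1 = sum(M1 times) + min(M2 times) = 27 + 2 = 29
LB2 = min(M1 times) + sum(M2 times) = 1 + 33 = 34
Lower bound = max(LB1, LB2) = max(29, 34) = 34

34


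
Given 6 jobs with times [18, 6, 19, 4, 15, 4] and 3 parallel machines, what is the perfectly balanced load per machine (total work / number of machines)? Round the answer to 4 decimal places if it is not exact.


Total processing time = 18 + 6 + 19 + 4 + 15 + 4 = 66
Number of machines = 3
Ideal balanced load = 66 / 3 = 22.0

22.0


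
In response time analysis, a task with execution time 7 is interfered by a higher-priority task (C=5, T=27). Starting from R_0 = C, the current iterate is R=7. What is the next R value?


R_next = C + ceil(R_prev / T_hp) * C_hp
ceil(7 / 27) = ceil(0.2593) = 1
Interference = 1 * 5 = 5
R_next = 7 + 5 = 12

12


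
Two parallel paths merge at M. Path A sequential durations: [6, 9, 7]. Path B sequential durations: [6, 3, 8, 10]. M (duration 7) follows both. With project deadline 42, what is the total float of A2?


Forward pass: ES(A2) = sum of predecessors on chain A = 6
EF = ES + duration = 6 + 9 = 15
Backward pass: LF(M) = deadline = 42; LS(M) = 42 - 7 = 35
LF(A2) = LS(M) - sum(successors on chain A) = 35 - 7 = 28
LS = LF - duration = 28 - 9 = 19
Total float = LS - ES = 19 - 6 = 13

13


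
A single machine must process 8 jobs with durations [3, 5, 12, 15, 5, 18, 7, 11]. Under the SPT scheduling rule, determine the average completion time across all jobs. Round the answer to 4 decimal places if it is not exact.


Sort jobs by processing time (SPT order): [3, 5, 5, 7, 11, 12, 15, 18]
Compute completion times sequentially:
  Job 1: processing = 3, completes at 3
  Job 2: processing = 5, completes at 8
  Job 3: processing = 5, completes at 13
  Job 4: processing = 7, completes at 20
  Job 5: processing = 11, completes at 31
  Job 6: processing = 12, completes at 43
  Job 7: processing = 15, completes at 58
  Job 8: processing = 18, completes at 76
Sum of completion times = 252
Average completion time = 252/8 = 31.5

31.5


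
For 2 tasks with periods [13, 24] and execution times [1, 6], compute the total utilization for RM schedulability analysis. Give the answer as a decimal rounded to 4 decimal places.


Compute individual utilizations (exact fractions):
  Task 1: C/T = 1/13 (approx. 0.0769)
  Task 2: C/T = 6/24 = 1/4 (approx. 0.25)
Total utilization U = 1/13 + 1/4 = 17/52
Rounded to 4 decimal places: U = 0.3269
RM (Liu & Layland) bound for 2 tasks = 0.828427; compare with U = 17/52 (approx. 0.326923)
U <= bound, so schedulable by RM sufficient condition.

0.3269


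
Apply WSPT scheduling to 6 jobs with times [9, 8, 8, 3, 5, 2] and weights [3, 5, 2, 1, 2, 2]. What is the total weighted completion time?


Compute p/w ratios and sort ascending (WSPT): [(2, 2), (8, 5), (5, 2), (9, 3), (3, 1), (8, 2)]
Compute weighted completion times:
  Job (p=2,w=2): C=2, w*C=2*2=4
  Job (p=8,w=5): C=10, w*C=5*10=50
  Job (p=5,w=2): C=15, w*C=2*15=30
  Job (p=9,w=3): C=24, w*C=3*24=72
  Job (p=3,w=1): C=27, w*C=1*27=27
  Job (p=8,w=2): C=35, w*C=2*35=70
Total weighted completion time = 253

253


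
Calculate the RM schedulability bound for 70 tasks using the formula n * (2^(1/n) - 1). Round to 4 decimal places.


Compute 2^(1/70) = 1.0099512906
Subtract 1: 1.0099512906 - 1 = 0.0099512906
Multiply by n: 70 * 0.0099512906 = 0.6965903420
Round to 4 dp: 0.6966

0.6966


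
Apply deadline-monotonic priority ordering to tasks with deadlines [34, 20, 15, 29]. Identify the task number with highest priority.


Sort tasks by relative deadline (ascending):
  Task 3: deadline = 15
  Task 2: deadline = 20
  Task 4: deadline = 29
  Task 1: deadline = 34
Priority order (highest first): [3, 2, 4, 1]
Highest priority task = 3

3


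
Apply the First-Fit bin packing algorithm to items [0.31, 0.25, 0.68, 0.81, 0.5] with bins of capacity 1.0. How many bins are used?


Place items sequentially using First-Fit:
  Item 0.31 -> new Bin 1
  Item 0.25 -> Bin 1 (now 0.56)
  Item 0.68 -> new Bin 2
  Item 0.81 -> new Bin 3
  Item 0.5 -> new Bin 4
Total bins used = 4

4


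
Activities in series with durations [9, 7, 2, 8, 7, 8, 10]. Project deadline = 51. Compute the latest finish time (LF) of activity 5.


LF(activity 5) = deadline - sum of successor durations
Successors: activities 6 through 7 with durations [8, 10]
Sum of successor durations = 18
LF = 51 - 18 = 33

33


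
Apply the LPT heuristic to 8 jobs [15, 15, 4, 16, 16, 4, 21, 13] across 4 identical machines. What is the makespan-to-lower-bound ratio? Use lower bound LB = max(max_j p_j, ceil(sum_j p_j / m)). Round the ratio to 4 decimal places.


LPT order: [21, 16, 16, 15, 15, 13, 4, 4]
Machine loads after assignment: [21, 29, 24, 30]
LPT makespan = 30
Lower bound = max(max_job, ceil(total/4)) = max(21, 26) = 26
Ratio = 30 / 26 = 1.1538

1.1538


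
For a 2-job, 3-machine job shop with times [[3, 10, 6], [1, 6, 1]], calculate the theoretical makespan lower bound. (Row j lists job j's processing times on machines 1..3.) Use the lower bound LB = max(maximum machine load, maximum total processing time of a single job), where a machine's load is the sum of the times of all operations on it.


Machine loads:
  Machine 1: 3 + 1 = 4
  Machine 2: 10 + 6 = 16
  Machine 3: 6 + 1 = 7
Max machine load = 16
Job totals:
  Job 1: 19
  Job 2: 8
Max job total = 19
Lower bound = max(16, 19) = 19

19
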